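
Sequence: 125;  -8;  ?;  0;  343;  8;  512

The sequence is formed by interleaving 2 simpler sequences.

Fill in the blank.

216

Odd-indexed and even-indexed terms follow separate rules.
Subsequence A is 125, ?, 343, 512, which is consecutive cubes n³ from n = 5.
Subsequence B is -8, 0, 8, which is arithmetic, step +8.
Subsequence A's pattern makes the blank 216.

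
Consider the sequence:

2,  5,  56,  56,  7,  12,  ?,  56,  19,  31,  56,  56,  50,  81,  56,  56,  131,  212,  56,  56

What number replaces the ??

Reading positions in blocks of 4 reveals the pattern AABB — 2 tracks woven together.
Stream A: 2, 5, 7, 12, 19, 31, 50, 81, 131, 212 (a Fibonacci-like recurrence a_n = a_{n-1} + a_{n-2}).
Stream B: 56, 56, ?, 56, 56, 56, 56, 56, 56, 56 (always 56).
Stream B's pattern makes the blank 56.

56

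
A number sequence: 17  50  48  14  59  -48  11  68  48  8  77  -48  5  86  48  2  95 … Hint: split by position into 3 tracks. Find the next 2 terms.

-48, -1

Taking every 3rd term gives 3 separate tracks.
Subsequence A: 17, 14, 11, 8, 5, 2. Arithmetic, step −3.
Subsequence B: 50, 59, 68, 77, 86, 95. Arithmetic, step +9.
Subsequence C: 48, -48, 48, -48, 48. Alternating ±48.
Position 18 falls in subsequence C as its term 6, giving -48.
The 19th slot belongs to subsequence A; its 7th term is -1.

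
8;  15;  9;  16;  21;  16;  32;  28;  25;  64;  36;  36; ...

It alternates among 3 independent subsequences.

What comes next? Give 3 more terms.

128, 45, 49

Taking every 3rd term gives 3 separate tracks.
Stream A: 8, 16, 32, 64. A geometric progression (common ratio 2).
Stream B: 15, 21, 28, 36. Triangular numbers n(n+1)/2 for n = 5, 6, ….
Stream C: 9, 16, 25, 36. The squares 3², 4², 5², ….
Position 13 falls in stream A as its term 5, giving 128.
The 14th slot belongs to stream B; its 5th term is 45.
The 15th slot belongs to stream C; its 5th term is 49.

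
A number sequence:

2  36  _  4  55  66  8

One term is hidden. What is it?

45

The slot pattern repeats as ABB (period 3), so there are 2 interleaved tracks.
Track A = 2, 4, 8: successive powers of 2.
Track B = 36, ?, 55, 66: the triangular numbers T_8, T_9, ….
Track B's pattern makes the blank 45.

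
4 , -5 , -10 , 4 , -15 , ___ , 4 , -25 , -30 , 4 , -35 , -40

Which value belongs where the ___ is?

-20

Reading positions in blocks of 3 reveals the pattern ABB — 2 tracks woven together.
Stream A: 4, 4, 4, 4 (constant 4).
Stream B: -5, -10, -15, ?, -25, -30, -35, -40 (arithmetic with common difference −5).
Stream B's pattern makes the blank -20.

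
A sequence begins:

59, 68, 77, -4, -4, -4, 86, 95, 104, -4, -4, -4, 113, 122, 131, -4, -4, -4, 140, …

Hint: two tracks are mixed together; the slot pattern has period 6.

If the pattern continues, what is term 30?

-4

Positions follow the repeating pattern AAABBB; grouping by letter gives 2 tracks.
Stream A: 59, 68, 77, 86, 95, 104, 113, 122, 131, 140. Arithmetic with common difference +9.
Stream B: -4, -4, -4, -4, -4, -4, -4, -4, -4. Constant -4.
The 30th slot belongs to stream B; its 15th term is -4.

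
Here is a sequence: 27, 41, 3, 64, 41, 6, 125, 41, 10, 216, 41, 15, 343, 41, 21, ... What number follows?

512

Taking every 3rd term gives 3 separate tracks.
Track A: 27, 64, 125, 216, 343 (consecutive cubes n³ from n = 3).
Track B: 41, 41, 41, 41, 41 (the constant sequence 41).
Track C: 3, 6, 10, 15, 21 (triangular numbers starting at T_2).
Position 16 falls in track A as its term 6, giving 512.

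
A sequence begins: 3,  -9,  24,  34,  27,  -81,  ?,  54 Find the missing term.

44

The slot pattern repeats as AABB (period 4), so there are 2 interleaved tracks.
Subsequence A: 3, -9, 27, -81 (a geometric progression (common ratio -3)).
Subsequence B: 24, 34, ?, 54 (adding 10 each time).
Filling subsequence B at index 3 by its rule yields 44.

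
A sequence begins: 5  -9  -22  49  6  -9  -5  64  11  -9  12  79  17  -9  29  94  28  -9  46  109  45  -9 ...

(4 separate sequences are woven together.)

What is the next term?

Read the sequence 4 terms at a time; column i is its own pattern.
Track A: 5, 6, 11, 17, 28, 45. Fibonacci-style (each term is the sum of the two before it).
Track B: -9, -9, -9, -9, -9, -9. Constant -9.
Track C: -22, -5, 12, 29, 46. Arithmetic, step +17.
Track D: 49, 64, 79, 94, 109. Adding 15 each time.
The 23rd slot belongs to track C; its 6th term is 63.

63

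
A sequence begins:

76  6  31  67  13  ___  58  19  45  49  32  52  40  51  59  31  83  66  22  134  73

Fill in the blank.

The terms cycle through 3 interleaved subsequences.
Subsequence A is 76, 67, 58, 49, 40, 31, 22, which is subtracting 9 each time.
Subsequence B is 6, 13, 19, 32, 51, 83, 134, which is a Fibonacci-like recurrence a_n = a_{n-1} + a_{n-2}.
Subsequence C is 31, ?, 45, 52, 59, 66, 73, which is linear: a_n = 24 + 7·n.
Filling subsequence C at index 2 by its rule yields 38.

38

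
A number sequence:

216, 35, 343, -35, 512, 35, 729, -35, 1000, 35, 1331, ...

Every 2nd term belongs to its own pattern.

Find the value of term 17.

2744

Split by position mod 2 into 2 tracks.
Track A is 216, 343, 512, 729, 1000, 1331, which is perfect cubes starting at 6³.
Track B is 35, -35, 35, -35, 35, which is oscillating between 35 and -35.
Position 17 falls in track A as its term 9, giving 2744.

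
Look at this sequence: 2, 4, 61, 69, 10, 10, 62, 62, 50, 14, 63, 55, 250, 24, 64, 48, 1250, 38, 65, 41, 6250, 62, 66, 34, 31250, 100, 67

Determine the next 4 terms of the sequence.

27, 156250, 162, 68

Taking every 4th term gives 4 separate tracks.
Subsequence A: 2, 10, 50, 250, 1250, 6250, 31250 (a geometric progression (common ratio 5)).
Subsequence B: 4, 10, 14, 24, 38, 62, 100 (each term equals the sum of the previous two).
Subsequence C: 61, 62, 63, 64, 65, 66, 67 (linear: a_n = 60 + n).
Subsequence D: 69, 62, 55, 48, 41, 34 (subtracting 7 each time).
Position 28 → subsequence D, term 7 = 27.
Position 29 falls in subsequence A as its term 8, giving 156250.
Term 30 comes from subsequence B (its 8th entry): 162.
Position 31 → subsequence C, term 8 = 68.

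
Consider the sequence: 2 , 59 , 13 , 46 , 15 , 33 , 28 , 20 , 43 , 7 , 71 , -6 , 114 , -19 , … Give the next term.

Taking every 2nd term gives 2 separate tracks.
Subsequence A: 2, 13, 15, 28, 43, 71, 114 — Fibonacci-style (each term is the sum of the two before it).
Subsequence B: 59, 46, 33, 20, 7, -6, -19 — linear: a_n = 72 − 13·n.
The 15th slot belongs to subsequence A; its 8th term is 185.

185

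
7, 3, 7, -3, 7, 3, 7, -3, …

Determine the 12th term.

Odd-indexed and even-indexed terms follow separate rules.
Stream A: 7, 7, 7, 7 — constant 7.
Stream B: 3, -3, 3, -3 — the oscillation 3·(−1)^(n+1).
Position 12 falls in stream B as its term 6, giving -3.

-3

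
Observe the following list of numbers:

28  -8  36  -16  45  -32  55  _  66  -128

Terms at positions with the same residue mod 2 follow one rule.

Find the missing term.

-64

Odd-indexed and even-indexed terms follow separate rules.
Track A = 28, 36, 45, 55, 66: the triangular numbers T_7, T_8, ….
Track B = -8, -16, -32, ?, -128: geometric, ×2 each step.
Track B's pattern makes the blank -64.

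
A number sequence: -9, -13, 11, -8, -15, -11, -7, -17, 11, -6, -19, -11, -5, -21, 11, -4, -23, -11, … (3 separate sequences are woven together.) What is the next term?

-3

Taking every 3rd term gives 3 separate tracks.
Track A: -9, -8, -7, -6, -5, -4 — linear: a_n = -10 + n.
Track B: -13, -15, -17, -19, -21, -23 — arithmetic, step −2.
Track C: 11, -11, 11, -11, 11, -11 — alternating ±11.
Position 19 falls in track A as its term 7, giving -3.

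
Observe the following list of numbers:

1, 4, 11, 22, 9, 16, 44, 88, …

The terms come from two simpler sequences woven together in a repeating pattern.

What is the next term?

25

Reading positions in blocks of 4 reveals the pattern AABB — 2 tracks woven together.
Track A = 1, 4, 9, 16: perfect squares starting at 1².
Track B = 11, 22, 44, 88: a geometric progression (common ratio 2).
Term 9 comes from track A (its 5th entry): 25.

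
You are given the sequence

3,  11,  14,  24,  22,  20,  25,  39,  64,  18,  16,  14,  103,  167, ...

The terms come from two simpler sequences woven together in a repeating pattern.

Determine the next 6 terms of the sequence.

Reading positions in blocks of 6 reveals the pattern AAABBB — 2 tracks woven together.
Track A: 3, 11, 14, 25, 39, 64, 103, 167 (each term equals the sum of the previous two).
Track B: 24, 22, 20, 18, 16, 14 (subtracting 2 each time).
Position 15 falls in track A as its term 9, giving 270.
The 16th slot belongs to track B; its 7th term is 12.
The 17th slot belongs to track B; its 8th term is 10.
The 18th slot belongs to track B; its 9th term is 8.
Position 19 → track A, term 10 = 437.
The 20th slot belongs to track A; its 11th term is 707.

270, 12, 10, 8, 437, 707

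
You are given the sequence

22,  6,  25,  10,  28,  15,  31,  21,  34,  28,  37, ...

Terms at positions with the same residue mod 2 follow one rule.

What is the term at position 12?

36

The terms cycle through 2 interleaved subsequences.
Subsequence A: 22, 25, 28, 31, 34, 37 (linear: a_n = 19 + 3·n).
Subsequence B: 6, 10, 15, 21, 28 (the triangular numbers T_3, T_4, …).
Position 12 falls in subsequence B as its term 6, giving 36.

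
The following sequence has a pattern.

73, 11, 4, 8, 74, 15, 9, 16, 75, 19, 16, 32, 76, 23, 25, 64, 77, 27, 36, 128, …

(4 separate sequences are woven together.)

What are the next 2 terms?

Split by position mod 4 into 4 tracks.
Subsequence A: 73, 74, 75, 76, 77 — arithmetic with common difference +1.
Subsequence B: 11, 15, 19, 23, 27 — arithmetic, step +4.
Subsequence C: 4, 9, 16, 25, 36 — consecutive squares n² from n = 2.
Subsequence D: 8, 16, 32, 64, 128 — a geometric progression (common ratio 2).
Term 21 comes from subsequence A (its 6th entry): 78.
Position 22 → subsequence B, term 6 = 31.

78, 31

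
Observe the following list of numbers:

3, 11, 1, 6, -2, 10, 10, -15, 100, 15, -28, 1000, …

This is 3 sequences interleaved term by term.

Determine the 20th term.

Taking every 3rd term gives 3 separate tracks.
Subsequence A: 3, 6, 10, 15 (the triangular numbers T_2, T_3, …).
Subsequence B: 11, -2, -15, -28 (linear: a_n = 24 − 13·n).
Subsequence C: 1, 10, 100, 1000 (powers of 10).
The 20th slot belongs to subsequence B; its 7th term is -67.

-67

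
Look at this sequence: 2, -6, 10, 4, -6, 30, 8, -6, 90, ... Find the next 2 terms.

16, -6

Split by position mod 3 into 3 tracks.
Subsequence A: 2, 4, 8. Powers 2^1, 2^2, 2^3, ….
Subsequence B: -6, -6, -6. Always -6.
Subsequence C: 10, 30, 90. Geometric, ×3 each step.
Term 10 comes from subsequence A (its 4th entry): 16.
Term 11 comes from subsequence B (its 4th entry): -6.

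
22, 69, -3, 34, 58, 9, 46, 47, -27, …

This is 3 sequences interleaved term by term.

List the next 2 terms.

Read the sequence 3 terms at a time; column i is its own pattern.
Stream A: 22, 34, 46. Arithmetic with common difference +12.
Stream B: 69, 58, 47. Arithmetic with common difference −11.
Stream C: -3, 9, -27. Geometric with ratio -3.
Position 10 → stream A, term 4 = 58.
Position 11 → stream B, term 4 = 36.

58, 36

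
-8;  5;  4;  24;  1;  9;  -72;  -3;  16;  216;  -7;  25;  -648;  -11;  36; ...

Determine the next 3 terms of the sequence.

1944, -15, 49

The terms cycle through 3 interleaved subsequences.
Track A = -8, 24, -72, 216, -648: a geometric progression (common ratio -3).
Track B = 5, 1, -3, -7, -11: subtracting 4 each time.
Track C = 4, 9, 16, 25, 36: consecutive squares n² from n = 2.
Position 16 → track A, term 6 = 1944.
The 17th slot belongs to track B; its 6th term is -15.
Term 18 comes from track C (its 6th entry): 49.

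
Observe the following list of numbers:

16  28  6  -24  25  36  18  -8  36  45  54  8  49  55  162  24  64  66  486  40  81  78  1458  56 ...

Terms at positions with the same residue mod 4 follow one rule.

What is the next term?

100

The terms cycle through 4 interleaved subsequences.
Track A: 16, 25, 36, 49, 64, 81 (the squares 4², 5², 6², …).
Track B: 28, 36, 45, 55, 66, 78 (the triangular numbers T_7, T_8, …).
Track C: 6, 18, 54, 162, 486, 1458 (a geometric progression (common ratio 3)).
Track D: -24, -8, 8, 24, 40, 56 (arithmetic with common difference +16).
The 25th slot belongs to track A; its 7th term is 100.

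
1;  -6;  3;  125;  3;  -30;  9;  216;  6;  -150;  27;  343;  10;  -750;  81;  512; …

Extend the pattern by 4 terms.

Split by position mod 4: positions 1, 5, 9, … form one track, and each other residue class forms its own.
Track A is 1, 3, 6, 10, which is the triangular numbers T_1, T_2, ….
Track B is -6, -30, -150, -750, which is geometric with ratio 5.
Track C is 3, 9, 27, 81, which is successive powers of 3.
Track D is 125, 216, 343, 512, which is consecutive cubes n³ from n = 5.
Position 17 → track A, term 5 = 15.
Position 18 → track B, term 5 = -3750.
The 19th slot belongs to track C; its 5th term is 243.
The 20th slot belongs to track D; its 5th term is 729.

15, -3750, 243, 729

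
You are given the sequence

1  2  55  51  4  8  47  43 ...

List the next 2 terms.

Positions follow the repeating pattern AABB; grouping by letter gives 2 tracks.
Stream A: 1, 2, 4, 8. Successive powers of 2.
Stream B: 55, 51, 47, 43. Arithmetic with common difference −4.
Position 9 → stream A, term 5 = 16.
Position 10 → stream A, term 6 = 32.

16, 32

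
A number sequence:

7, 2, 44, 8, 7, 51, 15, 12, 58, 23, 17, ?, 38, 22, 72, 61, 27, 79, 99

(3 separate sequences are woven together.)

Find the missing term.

Read the sequence 3 terms at a time; column i is its own pattern.
Track A = 7, 8, 15, 23, 38, 61, 99: a Fibonacci-like recurrence a_n = a_{n-1} + a_{n-2}.
Track B = 2, 7, 12, 17, 22, 27: arithmetic with common difference +5.
Track C = 44, 51, 58, ?, 72, 79: linear: a_n = 37 + 7·n.
So the missing entry in track C is 65.

65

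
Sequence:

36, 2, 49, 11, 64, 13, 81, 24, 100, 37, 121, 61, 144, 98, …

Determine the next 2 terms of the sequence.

Split by position mod 2 into 2 tracks.
Track A: 36, 49, 64, 81, 100, 121, 144. The squares 6², 7², 8², ….
Track B: 2, 11, 13, 24, 37, 61, 98. A Fibonacci-like recurrence a_n = a_{n-1} + a_{n-2}.
Position 15 falls in track A as its term 8, giving 169.
Position 16 → track B, term 8 = 159.

169, 159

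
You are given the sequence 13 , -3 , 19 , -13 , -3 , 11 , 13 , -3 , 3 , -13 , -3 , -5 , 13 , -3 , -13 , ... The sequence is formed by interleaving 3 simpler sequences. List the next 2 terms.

-13, -3

Read the sequence 3 terms at a time; column i is its own pattern.
Track A: 13, -13, 13, -13, 13 — the oscillation 13·(−1)^(n+1).
Track B: -3, -3, -3, -3, -3 — the constant sequence -3.
Track C: 19, 11, 3, -5, -13 — arithmetic, step −8.
The 16th slot belongs to track A; its 6th term is -13.
Term 17 comes from track B (its 6th entry): -3.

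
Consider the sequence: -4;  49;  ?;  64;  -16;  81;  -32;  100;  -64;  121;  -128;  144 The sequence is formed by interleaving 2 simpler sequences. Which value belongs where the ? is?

-8

Odd-indexed and even-indexed terms follow separate rules.
Subsequence A: -4, ?, -16, -32, -64, -128. Geometric, ×2 each step.
Subsequence B: 49, 64, 81, 100, 121, 144. Perfect squares starting at 7².
Filling subsequence A at index 2 by its rule yields -8.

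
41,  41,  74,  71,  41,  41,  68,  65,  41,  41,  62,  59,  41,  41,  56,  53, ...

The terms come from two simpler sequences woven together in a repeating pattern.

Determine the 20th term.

Positions follow the repeating pattern AABB; grouping by letter gives 2 tracks.
Track A = 41, 41, 41, 41, 41, 41, 41, 41: constant 41.
Track B = 74, 71, 68, 65, 62, 59, 56, 53: arithmetic, step −3.
The 20th slot belongs to track B; its 10th term is 47.

47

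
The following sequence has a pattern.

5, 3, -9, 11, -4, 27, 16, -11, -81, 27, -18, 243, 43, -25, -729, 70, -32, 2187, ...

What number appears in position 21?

Read the sequence 3 terms at a time; column i is its own pattern.
Track A is 5, 11, 16, 27, 43, 70, which is Fibonacci-style (each term is the sum of the two before it).
Track B is 3, -4, -11, -18, -25, -32, which is linear: a_n = 10 − 7·n.
Track C is -9, 27, -81, 243, -729, 2187, which is geometric, ×-3 each step.
Term 21 comes from track C (its 7th entry): -6561.

-6561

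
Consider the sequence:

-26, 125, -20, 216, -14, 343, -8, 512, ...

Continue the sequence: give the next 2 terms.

-2, 729

Positions 1, 3, 5, … form one subsequence and positions 2, 4, 6, … form another.
Track A: -26, -20, -14, -8 (adding 6 each time).
Track B: 125, 216, 343, 512 (perfect cubes starting at 5³).
The 9th slot belongs to track A; its 5th term is -2.
Position 10 falls in track B as its term 5, giving 729.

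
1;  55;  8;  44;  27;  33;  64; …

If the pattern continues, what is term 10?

The terms cycle through 2 interleaved subsequences.
Track A: 1, 8, 27, 64. Perfect cubes starting at 1³.
Track B: 55, 44, 33. Subtracting 11 each time.
Position 10 falls in track B as its term 5, giving 11.

11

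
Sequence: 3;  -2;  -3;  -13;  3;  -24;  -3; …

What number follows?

Odd-indexed and even-indexed terms follow separate rules.
Subsequence A: 3, -3, 3, -3 (the oscillation 3·(−1)^(n+1)).
Subsequence B: -2, -13, -24 (arithmetic with common difference −11).
Position 8 → subsequence B, term 4 = -35.

-35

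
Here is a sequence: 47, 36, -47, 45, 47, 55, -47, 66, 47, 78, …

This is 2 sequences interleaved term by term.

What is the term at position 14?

105

The terms cycle through 2 interleaved subsequences.
Track A: 47, -47, 47, -47, 47. Oscillating between 47 and -47.
Track B: 36, 45, 55, 66, 78. Triangular numbers starting at T_8.
Position 14 → track B, term 7 = 105.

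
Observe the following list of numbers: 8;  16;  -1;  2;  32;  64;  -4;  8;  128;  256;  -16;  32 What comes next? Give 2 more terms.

The slot pattern repeats as AABB (period 4), so there are 2 interleaved tracks.
Track A: 8, 16, 32, 64, 128, 256 (successive powers of 2).
Track B: -1, 2, -4, 8, -16, 32 (geometric, ×-2 each step).
Position 13 falls in track A as its term 7, giving 512.
Position 14 falls in track A as its term 8, giving 1024.

512, 1024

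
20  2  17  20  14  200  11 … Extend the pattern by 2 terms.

Split by position mod 2 into 2 tracks.
Stream A: 20, 17, 14, 11 — linear: a_n = 23 − 3·n.
Stream B: 2, 20, 200 — multiplying by 10 each time.
Term 8 comes from stream B (its 4th entry): 2000.
Term 9 comes from stream A (its 5th entry): 8.

2000, 8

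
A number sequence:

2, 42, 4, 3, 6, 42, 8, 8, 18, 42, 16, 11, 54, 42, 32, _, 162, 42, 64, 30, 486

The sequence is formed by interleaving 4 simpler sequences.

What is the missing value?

The terms cycle through 4 interleaved subsequences.
Subsequence A = 2, 6, 18, 54, 162, 486: a geometric progression (common ratio 3).
Subsequence B = 42, 42, 42, 42, 42: the constant sequence 42.
Subsequence C = 4, 8, 16, 32, 64: powers of 2.
Subsequence D = 3, 8, 11, ?, 30: Fibonacci-style (each term is the sum of the two before it).
Filling subsequence D at index 4 by its rule yields 19.

19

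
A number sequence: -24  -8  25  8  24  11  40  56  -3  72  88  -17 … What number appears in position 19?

Reading positions in blocks of 3 reveals the pattern AAB — 2 tracks woven together.
Stream A: -24, -8, 8, 24, 40, 56, 72, 88 (arithmetic, step +16).
Stream B: 25, 11, -3, -17 (subtracting 14 each time).
Position 19 → stream A, term 13 = 168.

168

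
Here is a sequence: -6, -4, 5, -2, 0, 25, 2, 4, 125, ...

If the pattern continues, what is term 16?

14

Reading positions in blocks of 3 reveals the pattern AAB — 2 tracks woven together.
Stream A is -6, -4, -2, 0, 2, 4, which is linear: a_n = -8 + 2·n.
Stream B is 5, 25, 125, which is powers of 5.
The 16th slot belongs to stream A; its 11th term is 14.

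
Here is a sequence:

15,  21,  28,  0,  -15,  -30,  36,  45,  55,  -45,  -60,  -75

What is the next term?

Reading positions in blocks of 6 reveals the pattern AAABBB — 2 tracks woven together.
Track A = 15, 21, 28, 36, 45, 55: the triangular numbers T_5, T_6, ….
Track B = 0, -15, -30, -45, -60, -75: linear: a_n = 15 − 15·n.
Position 13 falls in track A as its term 7, giving 66.

66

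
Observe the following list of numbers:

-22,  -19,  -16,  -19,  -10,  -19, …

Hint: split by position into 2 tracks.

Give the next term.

-4

The terms cycle through 2 interleaved subsequences.
Stream A: -22, -16, -10 — linear: a_n = -28 + 6·n.
Stream B: -19, -19, -19 — always -19.
Position 7 falls in stream A as its term 4, giving -4.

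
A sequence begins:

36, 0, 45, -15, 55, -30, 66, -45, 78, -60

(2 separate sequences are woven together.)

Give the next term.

Odd-indexed and even-indexed terms follow separate rules.
Stream A is 36, 45, 55, 66, 78, which is triangular numbers starting at T_8.
Stream B is 0, -15, -30, -45, -60, which is arithmetic, step −15.
Position 11 → stream A, term 6 = 91.

91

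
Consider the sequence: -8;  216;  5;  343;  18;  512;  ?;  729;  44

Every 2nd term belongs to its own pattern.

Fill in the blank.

31

Split by position mod 2 into 2 tracks.
Track A: -8, 5, 18, ?, 44 (arithmetic with common difference +13).
Track B: 216, 343, 512, 729 (perfect cubes starting at 6³).
The gap is track A's term 4; the rule gives 31.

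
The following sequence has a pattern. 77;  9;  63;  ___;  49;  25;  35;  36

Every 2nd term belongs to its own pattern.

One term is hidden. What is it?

16

Split by position mod 2 into 2 tracks.
Stream A = 77, 63, 49, 35: linear: a_n = 91 − 14·n.
Stream B = 9, ?, 25, 36: consecutive squares n² from n = 3.
Stream B's pattern makes the blank 16.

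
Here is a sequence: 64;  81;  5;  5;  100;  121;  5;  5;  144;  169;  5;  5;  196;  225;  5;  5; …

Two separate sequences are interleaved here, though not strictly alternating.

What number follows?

256

The slot pattern repeats as AABB (period 4), so there are 2 interleaved tracks.
Track A is 64, 81, 100, 121, 144, 169, 196, 225, which is consecutive squares n² from n = 8.
Track B is 5, 5, 5, 5, 5, 5, 5, 5, which is the constant sequence 5.
Position 17 falls in track A as its term 9, giving 256.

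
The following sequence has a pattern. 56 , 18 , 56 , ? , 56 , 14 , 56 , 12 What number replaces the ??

Split by position mod 2 into 2 tracks.
Track A is 56, 56, 56, 56, which is the constant sequence 56.
Track B is 18, ?, 14, 12, which is arithmetic, step −2.
Filling track B at index 2 by its rule yields 16.

16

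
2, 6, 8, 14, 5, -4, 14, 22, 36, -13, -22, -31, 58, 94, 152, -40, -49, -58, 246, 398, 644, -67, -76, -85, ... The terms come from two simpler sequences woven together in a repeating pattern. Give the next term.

Positions follow the repeating pattern AAABBB; grouping by letter gives 2 tracks.
Track A = 2, 6, 8, 14, 22, 36, 58, 94, 152, 246, 398, 644: each term equals the sum of the previous two.
Track B = 14, 5, -4, -13, -22, -31, -40, -49, -58, -67, -76, -85: arithmetic, step −9.
Position 25 → track A, term 13 = 1042.

1042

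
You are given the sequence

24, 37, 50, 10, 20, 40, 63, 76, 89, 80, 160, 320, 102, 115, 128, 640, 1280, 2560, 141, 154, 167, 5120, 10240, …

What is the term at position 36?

1310720

Reading positions in blocks of 6 reveals the pattern AAABBB — 2 tracks woven together.
Track A: 24, 37, 50, 63, 76, 89, 102, 115, 128, 141, 154, 167 — arithmetic, step +13.
Track B: 10, 20, 40, 80, 160, 320, 640, 1280, 2560, 5120, 10240 — multiplying by 2 each time.
Term 36 comes from track B (its 18th entry): 1310720.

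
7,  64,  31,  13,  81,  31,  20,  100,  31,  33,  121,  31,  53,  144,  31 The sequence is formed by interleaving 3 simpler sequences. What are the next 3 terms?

Split by position mod 3: positions 1, 4, 7, … form one track, and each other residue class forms its own.
Subsequence A is 7, 13, 20, 33, 53, which is a Fibonacci-like recurrence a_n = a_{n-1} + a_{n-2}.
Subsequence B is 64, 81, 100, 121, 144, which is perfect squares starting at 8².
Subsequence C is 31, 31, 31, 31, 31, which is the constant sequence 31.
The 16th slot belongs to subsequence A; its 6th term is 86.
The 17th slot belongs to subsequence B; its 6th term is 169.
Position 18 falls in subsequence C as its term 6, giving 31.

86, 169, 31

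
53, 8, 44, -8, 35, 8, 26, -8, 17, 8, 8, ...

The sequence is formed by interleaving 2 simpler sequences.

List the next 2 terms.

-8, -1

The terms cycle through 2 interleaved subsequences.
Stream A is 53, 44, 35, 26, 17, 8, which is arithmetic, step −9.
Stream B is 8, -8, 8, -8, 8, which is alternating ±8.
Position 12 falls in stream B as its term 6, giving -8.
Term 13 comes from stream A (its 7th entry): -1.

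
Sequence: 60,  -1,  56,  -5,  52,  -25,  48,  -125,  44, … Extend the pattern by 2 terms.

-625, 40

Positions 1, 3, 5, … form one subsequence and positions 2, 4, 6, … form another.
Track A: 60, 56, 52, 48, 44 — subtracting 4 each time.
Track B: -1, -5, -25, -125 — geometric, ×5 each step.
Term 10 comes from track B (its 5th entry): -625.
Position 11 falls in track A as its term 6, giving 40.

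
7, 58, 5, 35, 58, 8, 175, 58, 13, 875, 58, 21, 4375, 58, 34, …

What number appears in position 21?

The terms cycle through 3 interleaved subsequences.
Track A: 7, 35, 175, 875, 4375 — geometric, ×5 each step.
Track B: 58, 58, 58, 58, 58 — the constant sequence 58.
Track C: 5, 8, 13, 21, 34 — a Fibonacci-like recurrence a_n = a_{n-1} + a_{n-2}.
Position 21 → track C, term 7 = 89.

89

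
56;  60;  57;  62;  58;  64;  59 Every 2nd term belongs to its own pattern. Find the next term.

66

Taking every 2nd term gives 2 separate tracks.
Stream A: 56, 57, 58, 59. Arithmetic with common difference +1.
Stream B: 60, 62, 64. Arithmetic with common difference +2.
The 8th slot belongs to stream B; its 4th term is 66.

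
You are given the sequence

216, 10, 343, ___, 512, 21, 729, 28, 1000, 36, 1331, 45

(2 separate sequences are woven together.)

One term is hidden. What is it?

Odd-indexed and even-indexed terms follow separate rules.
Track A: 216, 343, 512, 729, 1000, 1331 (perfect cubes starting at 6³).
Track B: 10, ?, 21, 28, 36, 45 (triangular numbers starting at T_4).
So the missing entry in track B is 15.

15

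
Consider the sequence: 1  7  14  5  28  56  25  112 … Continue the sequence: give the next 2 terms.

224, 125

Positions follow the repeating pattern ABB; grouping by letter gives 2 tracks.
Stream A = 1, 5, 25: successive powers of 5.
Stream B = 7, 14, 28, 56, 112: geometric, ×2 each step.
Position 9 → stream B, term 6 = 224.
Position 10 → stream A, term 4 = 125.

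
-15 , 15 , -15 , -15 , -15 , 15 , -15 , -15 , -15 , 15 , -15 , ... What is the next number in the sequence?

-15

Split by position mod 2 into 2 tracks.
Track A: -15, -15, -15, -15, -15, -15. Constant -15.
Track B: 15, -15, 15, -15, 15. Oscillating between 15 and -15.
Position 12 falls in track B as its term 6, giving -15.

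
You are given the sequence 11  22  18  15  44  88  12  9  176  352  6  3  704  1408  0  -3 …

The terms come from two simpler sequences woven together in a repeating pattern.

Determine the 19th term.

-6

Reading positions in blocks of 4 reveals the pattern AABB — 2 tracks woven together.
Stream A: 11, 22, 44, 88, 176, 352, 704, 1408. Geometric with ratio 2.
Stream B: 18, 15, 12, 9, 6, 3, 0, -3. Arithmetic with common difference −3.
Term 19 comes from stream B (its 9th entry): -6.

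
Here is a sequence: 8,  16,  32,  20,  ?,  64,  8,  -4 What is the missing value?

Reading positions in blocks of 4 reveals the pattern AABB — 2 tracks woven together.
Track A: 8, 16, ?, 64. Powers 2^3, 2^4, 2^5, ….
Track B: 32, 20, 8, -4. Linear: a_n = 44 − 12·n.
Track A's pattern makes the blank 32.

32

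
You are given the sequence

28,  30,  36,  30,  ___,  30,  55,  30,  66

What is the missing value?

Positions 1, 3, 5, … form one subsequence and positions 2, 4, 6, … form another.
Subsequence A: 28, 36, ?, 55, 66. Triangular numbers starting at T_7.
Subsequence B: 30, 30, 30, 30. Constant 30.
Subsequence A's pattern makes the blank 45.

45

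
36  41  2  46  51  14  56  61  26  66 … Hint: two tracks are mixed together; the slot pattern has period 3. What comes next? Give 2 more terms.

71, 38

The slot pattern repeats as AAB (period 3), so there are 2 interleaved tracks.
Track A is 36, 41, 46, 51, 56, 61, 66, which is arithmetic with common difference +5.
Track B is 2, 14, 26, which is adding 12 each time.
Term 11 comes from track A (its 8th entry): 71.
Position 12 → track B, term 4 = 38.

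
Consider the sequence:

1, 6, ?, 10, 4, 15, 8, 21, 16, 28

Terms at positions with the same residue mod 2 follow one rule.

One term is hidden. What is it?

The terms cycle through 2 interleaved subsequences.
Stream A: 1, ?, 4, 8, 16. Powers 2^0, 2^1, 2^2, ….
Stream B: 6, 10, 15, 21, 28. Triangular numbers n(n+1)/2 for n = 3, 4, ….
Filling stream A at index 2 by its rule yields 2.

2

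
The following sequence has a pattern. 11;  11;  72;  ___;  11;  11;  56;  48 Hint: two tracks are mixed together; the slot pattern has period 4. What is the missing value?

64

The slot pattern repeats as AABB (period 4), so there are 2 interleaved tracks.
Track A: 11, 11, 11, 11 (always 11).
Track B: 72, ?, 56, 48 (arithmetic, step −8).
So the missing entry in track B is 64.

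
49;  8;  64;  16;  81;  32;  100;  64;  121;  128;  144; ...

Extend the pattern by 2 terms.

Odd-indexed and even-indexed terms follow separate rules.
Stream A: 49, 64, 81, 100, 121, 144 (the squares 7², 8², 9², …).
Stream B: 8, 16, 32, 64, 128 (successive powers of 2).
Term 12 comes from stream B (its 6th entry): 256.
Term 13 comes from stream A (its 7th entry): 169.

256, 169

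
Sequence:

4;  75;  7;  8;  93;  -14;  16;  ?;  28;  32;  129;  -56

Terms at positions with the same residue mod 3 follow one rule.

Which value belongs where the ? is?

111

Split by position mod 3: positions 1, 4, 7, … form one track, and each other residue class forms its own.
Track A = 4, 8, 16, 32: powers of 2.
Track B = 75, 93, ?, 129: adding 18 each time.
Track C = 7, -14, 28, -56: a geometric progression (common ratio -2).
The gap is track B's term 3; the rule gives 111.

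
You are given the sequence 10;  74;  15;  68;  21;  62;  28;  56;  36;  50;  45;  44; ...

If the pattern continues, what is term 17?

Odd-indexed and even-indexed terms follow separate rules.
Track A is 10, 15, 21, 28, 36, 45, which is the triangular numbers T_4, T_5, ….
Track B is 74, 68, 62, 56, 50, 44, which is arithmetic, step −6.
Position 17 falls in track A as its term 9, giving 78.

78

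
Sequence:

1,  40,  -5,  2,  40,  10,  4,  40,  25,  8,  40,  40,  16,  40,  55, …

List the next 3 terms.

32, 40, 70

Split by position mod 3: positions 1, 4, 7, … form one track, and each other residue class forms its own.
Stream A is 1, 2, 4, 8, 16, which is powers of 2.
Stream B is 40, 40, 40, 40, 40, which is always 40.
Stream C is -5, 10, 25, 40, 55, which is adding 15 each time.
The 16th slot belongs to stream A; its 6th term is 32.
Position 17 → stream B, term 6 = 40.
Position 18 falls in stream C as its term 6, giving 70.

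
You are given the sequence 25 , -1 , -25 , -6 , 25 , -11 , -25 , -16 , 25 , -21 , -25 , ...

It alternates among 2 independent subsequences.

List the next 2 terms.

Taking every 2nd term gives 2 separate tracks.
Stream A: 25, -25, 25, -25, 25, -25 — the oscillation 25·(−1)^(n+1).
Stream B: -1, -6, -11, -16, -21 — arithmetic, step −5.
Position 12 → stream B, term 6 = -26.
The 13th slot belongs to stream A; its 7th term is 25.

-26, 25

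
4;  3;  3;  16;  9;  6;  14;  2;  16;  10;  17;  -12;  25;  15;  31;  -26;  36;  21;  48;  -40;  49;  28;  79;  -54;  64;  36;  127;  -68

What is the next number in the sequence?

81

Read the sequence 4 terms at a time; column i is its own pattern.
Stream A is 4, 9, 16, 25, 36, 49, 64, which is the squares 2², 3², 4², ….
Stream B is 3, 6, 10, 15, 21, 28, 36, which is the triangular numbers T_2, T_3, ….
Stream C is 3, 14, 17, 31, 48, 79, 127, which is a Fibonacci-like recurrence a_n = a_{n-1} + a_{n-2}.
Stream D is 16, 2, -12, -26, -40, -54, -68, which is linear: a_n = 30 − 14·n.
The 29th slot belongs to stream A; its 8th term is 81.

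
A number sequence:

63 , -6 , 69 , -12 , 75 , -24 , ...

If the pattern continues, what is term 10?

-96

The terms cycle through 2 interleaved subsequences.
Track A: 63, 69, 75 — arithmetic with common difference +6.
Track B: -6, -12, -24 — geometric with ratio 2.
Position 10 → track B, term 5 = -96.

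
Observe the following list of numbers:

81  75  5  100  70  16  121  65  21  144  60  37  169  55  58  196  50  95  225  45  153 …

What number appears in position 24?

248

Split by position mod 3 into 3 tracks.
Subsequence A: 81, 100, 121, 144, 169, 196, 225 (the squares 9², 10², 11², …).
Subsequence B: 75, 70, 65, 60, 55, 50, 45 (subtracting 5 each time).
Subsequence C: 5, 16, 21, 37, 58, 95, 153 (a Fibonacci-like recurrence a_n = a_{n-1} + a_{n-2}).
The 24th slot belongs to subsequence C; its 8th term is 248.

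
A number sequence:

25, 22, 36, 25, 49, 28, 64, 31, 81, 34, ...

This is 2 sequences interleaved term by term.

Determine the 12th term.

The terms cycle through 2 interleaved subsequences.
Track A: 25, 36, 49, 64, 81 — perfect squares starting at 5².
Track B: 22, 25, 28, 31, 34 — arithmetic, step +3.
Position 12 falls in track B as its term 6, giving 37.

37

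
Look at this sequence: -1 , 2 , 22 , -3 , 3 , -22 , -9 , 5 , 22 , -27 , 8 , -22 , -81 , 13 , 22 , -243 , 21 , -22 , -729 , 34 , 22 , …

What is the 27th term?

The terms cycle through 3 interleaved subsequences.
Track A = -1, -3, -9, -27, -81, -243, -729: multiplying by 3 each time.
Track B = 2, 3, 5, 8, 13, 21, 34: Fibonacci-style (each term is the sum of the two before it).
Track C = 22, -22, 22, -22, 22, -22, 22: the oscillation 22·(−1)^(n+1).
Term 27 comes from track C (its 9th entry): 22.

22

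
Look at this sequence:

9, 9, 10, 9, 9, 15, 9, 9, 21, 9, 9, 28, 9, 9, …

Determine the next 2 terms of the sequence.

Reading positions in blocks of 3 reveals the pattern AAB — 2 tracks woven together.
Subsequence A: 9, 9, 9, 9, 9, 9, 9, 9, 9, 9. The constant sequence 9.
Subsequence B: 10, 15, 21, 28. Triangular numbers n(n+1)/2 for n = 4, 5, ….
Term 15 comes from subsequence B (its 5th entry): 36.
Term 16 comes from subsequence A (its 11th entry): 9.

36, 9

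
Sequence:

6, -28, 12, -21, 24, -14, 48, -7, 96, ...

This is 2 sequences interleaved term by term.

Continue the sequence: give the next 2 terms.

0, 192

Odd-indexed and even-indexed terms follow separate rules.
Stream A: 6, 12, 24, 48, 96. Multiplying by 2 each time.
Stream B: -28, -21, -14, -7. Adding 7 each time.
Term 10 comes from stream B (its 5th entry): 0.
Position 11 → stream A, term 6 = 192.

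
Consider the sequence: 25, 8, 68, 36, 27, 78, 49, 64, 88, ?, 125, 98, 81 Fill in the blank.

64

Read the sequence 3 terms at a time; column i is its own pattern.
Stream A: 25, 36, 49, ?, 81. The squares 5², 6², 7², ….
Stream B: 8, 27, 64, 125. Consecutive cubes n³ from n = 2.
Stream C: 68, 78, 88, 98. Adding 10 each time.
Stream A's pattern makes the blank 64.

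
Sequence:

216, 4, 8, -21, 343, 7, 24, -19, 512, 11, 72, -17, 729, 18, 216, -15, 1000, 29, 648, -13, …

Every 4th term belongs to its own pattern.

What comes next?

Split by position mod 4 into 4 tracks.
Track A = 216, 343, 512, 729, 1000: the cubes 6³, 7³, 8³, ….
Track B = 4, 7, 11, 18, 29: a Fibonacci-like recurrence a_n = a_{n-1} + a_{n-2}.
Track C = 8, 24, 72, 216, 648: geometric with ratio 3.
Track D = -21, -19, -17, -15, -13: linear: a_n = -23 + 2·n.
The 21st slot belongs to track A; its 6th term is 1331.

1331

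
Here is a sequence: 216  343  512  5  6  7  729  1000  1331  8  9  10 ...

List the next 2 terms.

1728, 2197

Positions follow the repeating pattern AAABBB; grouping by letter gives 2 tracks.
Track A is 216, 343, 512, 729, 1000, 1331, which is the cubes 6³, 7³, 8³, ….
Track B is 5, 6, 7, 8, 9, 10, which is linear: a_n = 4 + n.
The 13th slot belongs to track A; its 7th term is 1728.
The 14th slot belongs to track A; its 8th term is 2197.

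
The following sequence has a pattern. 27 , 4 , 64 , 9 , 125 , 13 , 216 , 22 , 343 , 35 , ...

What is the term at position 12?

Taking every 2nd term gives 2 separate tracks.
Track A is 27, 64, 125, 216, 343, which is the cubes 3³, 4³, 5³, ….
Track B is 4, 9, 13, 22, 35, which is Fibonacci-style (each term is the sum of the two before it).
Position 12 falls in track B as its term 6, giving 57.

57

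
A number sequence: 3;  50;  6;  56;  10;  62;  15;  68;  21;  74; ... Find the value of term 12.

Taking every 2nd term gives 2 separate tracks.
Track A: 3, 6, 10, 15, 21 (the triangular numbers T_2, T_3, …).
Track B: 50, 56, 62, 68, 74 (arithmetic, step +6).
Position 12 → track B, term 6 = 80.

80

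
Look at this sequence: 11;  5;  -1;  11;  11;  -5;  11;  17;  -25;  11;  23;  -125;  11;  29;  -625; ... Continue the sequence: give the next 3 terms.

Split by position mod 3 into 3 tracks.
Stream A: 11, 11, 11, 11, 11. Always 11.
Stream B: 5, 11, 17, 23, 29. Arithmetic with common difference +6.
Stream C: -1, -5, -25, -125, -625. Geometric with ratio 5.
Position 16 falls in stream A as its term 6, giving 11.
Position 17 → stream B, term 6 = 35.
The 18th slot belongs to stream C; its 6th term is -3125.

11, 35, -3125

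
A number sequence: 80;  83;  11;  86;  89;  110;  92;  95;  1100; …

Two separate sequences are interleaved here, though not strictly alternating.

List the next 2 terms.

98, 101

Reading positions in blocks of 3 reveals the pattern AAB — 2 tracks woven together.
Subsequence A: 80, 83, 86, 89, 92, 95 (arithmetic with common difference +3).
Subsequence B: 11, 110, 1100 (geometric, ×10 each step).
The 10th slot belongs to subsequence A; its 7th term is 98.
Position 11 → subsequence A, term 8 = 101.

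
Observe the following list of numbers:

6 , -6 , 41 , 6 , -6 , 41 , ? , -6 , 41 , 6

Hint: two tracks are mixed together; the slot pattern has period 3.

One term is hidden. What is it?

Positions follow the repeating pattern AAB; grouping by letter gives 2 tracks.
Track A = 6, -6, 6, -6, ?, -6, 6: oscillating between 6 and -6.
Track B = 41, 41, 41: constant 41.
Filling track A at index 5 by its rule yields 6.

6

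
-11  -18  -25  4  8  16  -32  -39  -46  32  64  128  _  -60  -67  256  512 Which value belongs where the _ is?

-53

Positions follow the repeating pattern AAABBB; grouping by letter gives 2 tracks.
Subsequence A is -11, -18, -25, -32, -39, -46, ?, -60, -67, which is arithmetic with common difference −7.
Subsequence B is 4, 8, 16, 32, 64, 128, 256, 512, which is a geometric progression (common ratio 2).
The gap is subsequence A's term 7; the rule gives -53.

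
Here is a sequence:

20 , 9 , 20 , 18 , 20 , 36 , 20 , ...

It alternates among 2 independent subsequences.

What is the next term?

Odd-indexed and even-indexed terms follow separate rules.
Subsequence A: 20, 20, 20, 20. Constant 20.
Subsequence B: 9, 18, 36. A geometric progression (common ratio 2).
Position 8 falls in subsequence B as its term 4, giving 72.

72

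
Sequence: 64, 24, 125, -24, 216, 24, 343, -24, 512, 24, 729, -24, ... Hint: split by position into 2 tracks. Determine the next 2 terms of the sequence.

Split by position mod 2 into 2 tracks.
Track A = 64, 125, 216, 343, 512, 729: the cubes 4³, 5³, 6³, ….
Track B = 24, -24, 24, -24, 24, -24: oscillating between 24 and -24.
Term 13 comes from track A (its 7th entry): 1000.
Term 14 comes from track B (its 7th entry): 24.

1000, 24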